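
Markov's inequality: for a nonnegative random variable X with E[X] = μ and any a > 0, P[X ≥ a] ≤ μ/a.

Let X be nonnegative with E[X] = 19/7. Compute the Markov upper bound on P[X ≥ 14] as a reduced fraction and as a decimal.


μ = E[X] = 19/7, a = 14.
Markov: P[X ≥ 14] ≤ μ/a = (19/7)/14 = 19/98.
Numerically: ≈ 0.19388.
(Since a = 14 > μ = 2.71429, the bound 19/98 is < 1 and informative.)

P[X ≥ 14] ≤ 19/98 ≈ 0.19388.


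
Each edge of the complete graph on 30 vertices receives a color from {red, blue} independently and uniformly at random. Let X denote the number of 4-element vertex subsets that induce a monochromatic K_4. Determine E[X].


Let X = Σ_S X_S over the C(30, 4) = 27405 subsets S of size 4, where X_S = 1 if the K_4 on S is monochromatic.
For a fixed S, the K_4 on S has C(4, 2) = 6 edges. P[all 6 edges red] = (1/2)^6, and likewise for blue, so P[monochromatic] = 2·(1/2)^6 = 2^{1 − 6} = 1/32.
By linearity of expectation: E[X] = C(30, 4) · 2^{1 − 6} = 27405 · 1/32 = 27405/32.
Numerically: E[X] ≈ 856.406.

E[X] = C(30,4)·2^(1−C(4,2)) = 27405/32 ≈ 856.406.


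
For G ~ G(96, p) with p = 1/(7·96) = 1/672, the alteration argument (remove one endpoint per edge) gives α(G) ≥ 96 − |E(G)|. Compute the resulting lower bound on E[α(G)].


E[|E(G)|] = C(96, 2)·p = 4560 · (1/672) = 95/14.
E[α(G)] ≥ n − E[|E(G)|] = 96 − 95/14 = 1249/14.
Numerically: ≈ 89.21429.
(This is only a lower bound; the true E[α(G)] may be larger.)

E[α(G)] ≥ 1249/14 ≈ 89.21429.


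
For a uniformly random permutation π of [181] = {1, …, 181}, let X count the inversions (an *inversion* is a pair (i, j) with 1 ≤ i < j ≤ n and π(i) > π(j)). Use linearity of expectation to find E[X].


Write X = Σ X_I over the C(181, 2) = 16290 pairs i < j, with X_I the indicator of one inversion.
There are 16290 indicators.
For each fixed pair i < j, the values π(i) and π(j) are two distinct elements of {1, …, 181} in uniformly random order; by symmetry P[π(i) > π(j)] = 1/2.
By linearity: E[X] = 16290 · (1/2) = C(181, 2) · (1/2) = 16290/2 = 8145 ≈ 8145.000.

E[X] = 8145 = 8145.000.


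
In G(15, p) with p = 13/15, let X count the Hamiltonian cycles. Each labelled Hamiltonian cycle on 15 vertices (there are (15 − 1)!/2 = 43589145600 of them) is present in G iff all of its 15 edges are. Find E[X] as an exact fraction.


K_15 has (15 − 1)!/2 = 43589145600 labelled Hamiltonian cycles.
For each such Hamiltonian cycle H, let X_H = 1 if all 15 edges of H are present in G. Then P[X_H = 1] = p^{15} = (13/15)^{15} = 51185893014090757/437893890380859375.
By linearity of expectation: E[X] = Σ_H E[X_H] = 43589145600 · p^{15} = 43589145600 · 51185893014090757/437893890380859375 = 367267381606127548722176/72081298828125.
Numerically: E[X] ≈ 5.0952e+09.

E[X] = 43589145600 · (13/15)^{15} = 367267381606127548722176/72081298828125 ≈ 5.0952e+09.


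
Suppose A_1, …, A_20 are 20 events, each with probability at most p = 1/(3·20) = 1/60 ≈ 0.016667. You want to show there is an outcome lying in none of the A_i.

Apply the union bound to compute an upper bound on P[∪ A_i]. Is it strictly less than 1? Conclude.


Union bound: P[∪_{i=1}^{20} A_i] ≤ Σ_i P[A_i] ≤ 20·p = 20·(1/60) = 1/3.
Numerically: 1/3 ≈ 0.333333.
Is 1/3 < 1? YES.
Since P[∪ A_i] ≤ 1/3 < 1, the complement has P[∩ A_i^c] ≥ 1 − 1/3 = 2/3 > 0, so some outcome avoids every A_i.

20·p = 1/3 ≈ 0.333333; existence CERTIFIED by the union bound.


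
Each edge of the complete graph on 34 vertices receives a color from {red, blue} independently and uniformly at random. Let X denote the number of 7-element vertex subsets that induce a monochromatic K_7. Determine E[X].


Let X = Σ_S X_S over the C(34, 7) = 5379616 subsets S of size 7, where X_S = 1 if the K_7 on S is monochromatic.
For a fixed S, the K_7 on S has C(7, 2) = 21 edges. P[all 21 edges red] = (1/2)^21, and likewise for blue, so P[monochromatic] = 2·(1/2)^21 = 2^{1 − 21} = 1/1048576.
Summing: E[X] = C(34, 7) · 2^{1 − 21} = 5379616 · 1/1048576 = 168113/32768.
Numerically: E[X] ≈ 5.130.

E[X] = C(34,7)·2^(1−C(7,2)) = 168113/32768 ≈ 5.130.


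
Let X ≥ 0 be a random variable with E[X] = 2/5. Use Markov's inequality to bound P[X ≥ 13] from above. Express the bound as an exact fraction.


μ = E[X] = 2/5, a = 13.
Markov: P[X ≥ 13] ≤ μ/a = (2/5)/13 = 2/65.
Numerically: ≈ 0.030769.
(Since a = 13 > μ = 0.400000, the bound 2/65 is < 1 and informative.)

P[X ≥ 13] ≤ 2/65 ≈ 0.030769.


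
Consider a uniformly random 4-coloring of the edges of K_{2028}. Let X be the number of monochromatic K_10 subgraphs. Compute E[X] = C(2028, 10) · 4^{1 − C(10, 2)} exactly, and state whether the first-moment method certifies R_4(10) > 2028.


E[X] = C(2028, 10) · 4^{1 − 45} = 317149973285521499299300410 · 4^{−44} = 317149973285521499299300410/309485009821345068724781056.
As a reduced fraction: E[X] = 158574986642760749649650205/154742504910672534362390528 ≈ 1.025.
Is E[X] < 1? NO.
Since E[X] ≥ 1, the first-moment bound is inconclusive at n = 2028; it does NOT by itself certify R_4(10) > 2028.

E[X] = 158574986642760749649650205/154742504910672534362390528 ≈ 1.025; E[X] ≥ 1; first-moment method inconclusive here.


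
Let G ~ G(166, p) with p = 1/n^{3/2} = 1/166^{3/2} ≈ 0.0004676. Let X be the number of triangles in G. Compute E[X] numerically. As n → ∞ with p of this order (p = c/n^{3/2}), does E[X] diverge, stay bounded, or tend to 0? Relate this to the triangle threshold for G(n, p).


Number of potential triangles: C(166, 3) = 748660.
Each occurs with probability p³ ≈ (0.0004676)³ ≈ 1.022148e-10.
By linearity: E[X] = C(166, 3)·p³ ≈ 748660 · 1.022148e-10 ≈ 0.0001.
Since α = 3/2 > 1, p = c/n^{3/2} = o(1/n) is below the triangle threshold p ~ 1/n. Asymptotically E[X] ~ (c³/6)·n^{3(1−α)} = (1³/6)·n^{-1.5} → 0, so by Markov's inequality G has no triangles w.h.p.

E[X] ≈ 0.0001; in regime p = Θ(1/n^{3/2}) E[X] tends to 0 (below the triangle threshold p ~ 1/n).


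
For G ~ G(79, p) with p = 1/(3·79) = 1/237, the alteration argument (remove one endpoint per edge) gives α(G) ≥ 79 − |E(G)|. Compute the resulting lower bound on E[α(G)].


E[|E(G)|] = C(79, 2)·p = 3081 · (1/237) = 13.
E[α(G)] ≥ n − E[|E(G)|] = 79 − 13 = 66.
Numerically: ≈ 66.00000.
(This is only a lower bound; the true E[α(G)] may be larger.)

E[α(G)] ≥ 66 ≈ 66.00000.


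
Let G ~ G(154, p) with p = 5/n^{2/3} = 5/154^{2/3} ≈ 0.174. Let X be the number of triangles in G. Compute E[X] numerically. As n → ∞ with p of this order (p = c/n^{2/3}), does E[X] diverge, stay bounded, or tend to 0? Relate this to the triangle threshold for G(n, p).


Number of potential triangles: C(154, 3) = 596904.
Each occurs with probability p³ ≈ (0.174)³ ≈ 5.270703e-03.
By linearity: E[X] = C(154, 3)·p³ ≈ 596904 · 5.270703e-03 ≈ 3146.1039.
Since α = 2/3 < 1, p = c/n^{2/3} ≫ 1/n is above the triangle threshold p ~ 1/n. Asymptotically E[X] ~ (c³/6)·n^{3(1−α)} = (5³/6)·n^{1} → ∞; triangles are abundant w.h.p.

E[X] ≈ 3146.1039; in regime p = Θ(1/n^{2/3}) E[X] diverges (above the triangle threshold p ~ 1/n).


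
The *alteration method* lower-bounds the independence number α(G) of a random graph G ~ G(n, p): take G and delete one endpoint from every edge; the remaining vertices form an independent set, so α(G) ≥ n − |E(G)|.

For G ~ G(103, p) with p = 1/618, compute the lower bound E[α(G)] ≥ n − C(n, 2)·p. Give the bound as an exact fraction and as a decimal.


E[|E(G)|] = C(103, 2)·p = 5253 · (1/618) = 17/2.
E[α(G)] ≥ n − E[|E(G)|] = 103 − 17/2 = 189/2.
Numerically: ≈ 94.500000.
(This is only a lower bound; the true E[α(G)] may be larger.)

E[α(G)] ≥ 189/2 ≈ 94.500000.


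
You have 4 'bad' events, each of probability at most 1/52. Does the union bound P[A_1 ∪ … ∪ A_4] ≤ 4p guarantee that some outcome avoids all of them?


Union bound: P[∪_{i=1}^{4} A_i] ≤ Σ_i P[A_i] ≤ 4·p = 4·(1/52) = 1/13.
Numerically: 1/13 ≈ 0.07692.
Is 1/13 < 1? YES.
Since P[∪ A_i] ≤ 1/13 < 1, the complement has P[∩ A_i^c] ≥ 1 − 1/13 = 12/13 > 0, so some outcome avoids every A_i.

4·p = 1/13 ≈ 0.07692; existence CERTIFIED by the union bound.


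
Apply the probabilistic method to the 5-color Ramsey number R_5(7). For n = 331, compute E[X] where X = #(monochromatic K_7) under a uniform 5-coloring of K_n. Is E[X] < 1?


E[X] = C(331, 7) · 5^{1 − 21} = 81027017349850 · 5^{−20} = 81027017349850/95367431640625.
As a reduced fraction: E[X] = 3241080693994/3814697265625 ≈ 0.850.
Is E[X] < 1? YES.
Since E[X] < 1, there exists a 5-coloring of K_{331} with no monochromatic K_7; hence R_5(7) > 331.

E[X] = 3241080693994/3814697265625 ≈ 0.850; E[X] < 1, so R_5(7) > 331.


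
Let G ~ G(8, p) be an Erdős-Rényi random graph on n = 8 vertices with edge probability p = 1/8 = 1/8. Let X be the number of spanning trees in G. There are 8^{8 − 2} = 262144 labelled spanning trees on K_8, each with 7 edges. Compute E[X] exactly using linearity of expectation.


K_8 has 8^{8 − 2} = 262144 labelled spanning trees.
For each such spanning tree H, let X_H = 1 if all 7 edges of H are present in G. Then P[X_H = 1] = p^{7} = (1/8)^{7} = 1/2097152.
By linearity of expectation: E[X] = Σ_H E[X_H] = 262144 · p^{7} = 262144 · 1/2097152 = 1/8.
Numerically: E[X] ≈ 0.125.

E[X] = 262144 · (1/8)^{7} = 1/8 ≈ 0.125.


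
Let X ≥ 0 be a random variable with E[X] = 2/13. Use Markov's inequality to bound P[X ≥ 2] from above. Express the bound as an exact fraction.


μ = E[X] = 2/13, a = 2.
Markov: P[X ≥ 2] ≤ μ/a = (2/13)/2 = 1/13.
Numerically: ≈ 0.07692.
(Since a = 2 > μ = 0.15385, the bound 1/13 is < 1 and informative.)

P[X ≥ 2] ≤ 1/13 ≈ 0.07692.


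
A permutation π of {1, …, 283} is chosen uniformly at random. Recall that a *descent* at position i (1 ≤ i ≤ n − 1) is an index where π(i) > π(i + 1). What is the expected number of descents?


Write X = Σ X_I over i = 1, …, 282, with X_I the indicator of one descent.
There are 282 indicators.
For each fixed i, the pair (π(i), π(i+1)) is a uniformly random ordered pair of distinct values from {1, …, 283}; by symmetry P[π(i) > π(i+1)] = 1/2.
By linearity: E[X] = 282 · (1/2) = (283 − 1) · (1/2) = 141 ≈ 141.000.

E[X] = 141 = 141.000.


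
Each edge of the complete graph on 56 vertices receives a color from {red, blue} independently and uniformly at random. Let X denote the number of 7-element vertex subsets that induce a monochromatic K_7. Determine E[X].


Let X = Σ_S X_S over the C(56, 7) = 231917400 subsets S of size 7, where X_S = 1 if the K_7 on S is monochromatic.
For a fixed S, the K_7 on S has C(7, 2) = 21 edges. P[all 21 edges red] = (1/2)^21, and likewise for blue, so P[monochromatic] = 2·(1/2)^21 = 2^{1 − 21} = 1/1048576.
By linearity: E[X] = C(56, 7) · 2^{1 − 21} = 231917400 · 1/1048576 = 28989675/131072.
Numerically: E[X] ≈ 221.1737.

E[X] = C(56,7)·2^(1−C(7,2)) = 28989675/131072 ≈ 221.1737.


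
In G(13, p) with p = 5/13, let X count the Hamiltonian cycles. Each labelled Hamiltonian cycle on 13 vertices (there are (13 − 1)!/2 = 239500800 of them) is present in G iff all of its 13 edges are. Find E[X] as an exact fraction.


K_13 has (13 − 1)!/2 = 239500800 labelled Hamiltonian cycles.
For each such Hamiltonian cycle H, let X_H = 1 if all 13 edges of H are present in G. Then P[X_H = 1] = p^{13} = (5/13)^{13} = 1220703125/302875106592253.
By linearity of expectation: E[X] = Σ_H E[X_H] = 239500800 · p^{13} = 239500800 · 1220703125/302875106592253 = 292359375000000000/302875106592253.
Numerically: E[X] ≈ 965.3.

E[X] = 239500800 · (5/13)^{13} = 292359375000000000/302875106592253 ≈ 965.3.


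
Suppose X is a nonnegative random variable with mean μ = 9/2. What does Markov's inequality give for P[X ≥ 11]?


μ = E[X] = 9/2, a = 11.
Markov: P[X ≥ 11] ≤ μ/a = (9/2)/11 = 9/22.
Numerically: ≈ 0.409.
(Since a = 11 > μ = 4.500, the bound 9/22 is < 1 and informative.)

P[X ≥ 11] ≤ 9/22 ≈ 0.409.


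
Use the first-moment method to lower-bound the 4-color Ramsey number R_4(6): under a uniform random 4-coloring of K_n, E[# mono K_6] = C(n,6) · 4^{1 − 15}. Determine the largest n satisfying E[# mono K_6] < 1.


We need C(n, 6) · 4^{1 − 15} < 1, i.e. C(n, 6) < 4^{15 − 1} = 268435456.
Check values of n near the boundary:
  n = 75: C(75, 6) = 201359550; 201359550 < 268435456? YES
  n = 76: C(76, 6) = 218618940; 218618940 < 268435456? YES
  n = 77: C(77, 6) = 237093780; 237093780 < 268435456? YES
  n = 78: C(78, 6) = 256851595; 256851595 < 268435456? YES
  n = 79: C(79, 6) = 277962685; 277962685 < 268435456? NO
  n = 80: C(80, 6) = 300500200; 300500200 < 268435456? NO
The largest n with C(n, 6) < 268435456 is n = 78 (where E[X] = 256851595/268435456 ≈ 0.957). Hence R_4(6) > 78, i.e. R_4(6) ≥ 79.

Largest n = 78; hence R_4(6) > 78.


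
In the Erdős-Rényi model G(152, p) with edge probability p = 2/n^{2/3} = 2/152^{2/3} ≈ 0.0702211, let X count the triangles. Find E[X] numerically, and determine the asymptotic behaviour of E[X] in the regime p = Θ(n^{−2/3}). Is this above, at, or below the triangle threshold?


Number of potential triangles: C(152, 3) = 573800.
Each occurs with probability p³ ≈ (0.0702211)³ ≈ 3.46260388e-04.
By linearity: E[X] = C(152, 3)·p³ ≈ 573800 · 3.46260388e-04 ≈ 198.684211.
Since α = 2/3 < 1, p = c/n^{2/3} ≫ 1/n is above the triangle threshold p ~ 1/n. Asymptotically E[X] ~ (c³/6)·n^{3(1−α)} = (2³/6)·n^{1} → ∞; triangles are abundant w.h.p.

E[X] ≈ 198.684211; in regime p = Θ(1/n^{2/3}) E[X] diverges (above the triangle threshold p ~ 1/n).


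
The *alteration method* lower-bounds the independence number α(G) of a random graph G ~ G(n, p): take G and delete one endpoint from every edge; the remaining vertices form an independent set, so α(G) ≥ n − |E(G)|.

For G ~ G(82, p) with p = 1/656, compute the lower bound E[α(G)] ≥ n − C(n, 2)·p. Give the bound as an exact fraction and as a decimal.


E[|E(G)|] = C(82, 2)·p = 3321 · (1/656) = 81/16.
E[α(G)] ≥ n − E[|E(G)|] = 82 − 81/16 = 1231/16.
Numerically: ≈ 76.938.
(This is only a lower bound; the true E[α(G)] may be larger.)

E[α(G)] ≥ 1231/16 ≈ 76.938.


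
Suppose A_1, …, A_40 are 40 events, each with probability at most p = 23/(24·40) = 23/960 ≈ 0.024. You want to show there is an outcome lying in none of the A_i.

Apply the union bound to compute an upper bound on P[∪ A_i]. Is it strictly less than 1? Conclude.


Union bound: P[∪_{i=1}^{40} A_i] ≤ Σ_i P[A_i] ≤ 40·p = 40·(23/960) = 23/24.
Numerically: 23/24 ≈ 0.958.
Is 23/24 < 1? YES.
Since P[∪ A_i] ≤ 23/24 < 1, the complement has P[∩ A_i^c] ≥ 1 − 23/24 = 1/24 > 0, so some outcome avoids every A_i.

40·p = 23/24 ≈ 0.958; existence CERTIFIED by the union bound.


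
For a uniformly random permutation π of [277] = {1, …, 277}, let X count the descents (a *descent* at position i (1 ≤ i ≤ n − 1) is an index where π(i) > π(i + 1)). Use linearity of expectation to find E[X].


Write X = Σ X_I over i = 1, …, 276, with X_I the indicator of one descent.
There are 276 indicators.
For each fixed i, the pair (π(i), π(i+1)) is a uniformly random ordered pair of distinct values from {1, …, 277}; by symmetry P[π(i) > π(i+1)] = 1/2.
By linearity: E[X] = 276 · (1/2) = (277 − 1) · (1/2) = 138 ≈ 138.0000.

E[X] = 138 = 138.0000.


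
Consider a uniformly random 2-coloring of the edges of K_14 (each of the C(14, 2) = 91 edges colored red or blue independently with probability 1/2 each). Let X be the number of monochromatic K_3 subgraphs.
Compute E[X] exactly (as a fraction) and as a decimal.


Let X = Σ_S X_S over the C(14, 3) = 364 subsets S of size 3, where X_S = 1 if the K_3 on S is monochromatic.
For a fixed S, the K_3 on S has C(3, 2) = 3 edges. P[all 3 edges red] = (1/2)^3, and likewise for blue, so P[monochromatic] = 2·(1/2)^3 = 2^{1 − 3} = 1/4.
By linearity of expectation: E[X] = C(14, 3) · 2^{1 − 3} = 364 · 1/4 = 91.
Numerically: E[X] ≈ 91.000000.

E[X] = C(14,3)·2^(1−C(3,2)) = 91 ≈ 91.000000.


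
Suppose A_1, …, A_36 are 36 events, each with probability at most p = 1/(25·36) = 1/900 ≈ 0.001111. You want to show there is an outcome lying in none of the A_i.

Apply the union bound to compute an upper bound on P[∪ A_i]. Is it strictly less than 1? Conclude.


Union bound: P[∪_{i=1}^{36} A_i] ≤ Σ_i P[A_i] ≤ 36·p = 36·(1/900) = 1/25.
Numerically: 1/25 ≈ 0.040000.
Is 1/25 < 1? YES.
Since P[∪ A_i] ≤ 1/25 < 1, the complement has P[∩ A_i^c] ≥ 1 − 1/25 = 24/25 > 0, so some outcome avoids every A_i.

36·p = 1/25 ≈ 0.040000; existence CERTIFIED by the union bound.


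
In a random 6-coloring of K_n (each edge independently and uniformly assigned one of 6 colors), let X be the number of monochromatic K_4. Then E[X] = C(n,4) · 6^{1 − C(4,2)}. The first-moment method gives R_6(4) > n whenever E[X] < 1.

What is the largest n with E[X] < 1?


We need C(n, 4) · 6^{1 − 6} < 1, i.e. C(n, 4) < 6^{6 − 1} = 7776.
Check values of n near the boundary:
  n = 16: C(16, 4) = 1820; 1820 < 7776? YES
  n = 17: C(17, 4) = 2380; 2380 < 7776? YES
  n = 18: C(18, 4) = 3060; 3060 < 7776? YES
  n = 19: C(19, 4) = 3876; 3876 < 7776? YES
  n = 20: C(20, 4) = 4845; 4845 < 7776? YES
  n = 21: C(21, 4) = 5985; 5985 < 7776? YES
  n = 22: C(22, 4) = 7315; 7315 < 7776? YES
  n = 23: C(23, 4) = 8855; 8855 < 7776? NO
  n = 24: C(24, 4) = 10626; 10626 < 7776? NO
  n = 25: C(25, 4) = 12650; 12650 < 7776? NO
The largest n with C(n, 4) < 7776 is n = 22 (where E[X] = 7315/7776 ≈ 0.941). Hence R_6(4) > 22, i.e. R_6(4) ≥ 23.

Largest n = 22; hence R_6(4) > 22.


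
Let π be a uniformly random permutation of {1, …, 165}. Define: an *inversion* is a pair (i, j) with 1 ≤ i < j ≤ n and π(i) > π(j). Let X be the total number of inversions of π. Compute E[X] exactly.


Write X = Σ X_I over the C(165, 2) = 13530 pairs i < j, with X_I the indicator of one inversion.
There are 13530 indicators.
For each fixed pair i < j, the values π(i) and π(j) are two distinct elements of {1, …, 165} in uniformly random order; by symmetry P[π(i) > π(j)] = 1/2.
By linearity: E[X] = 13530 · (1/2) = C(165, 2) · (1/2) = 13530/2 = 6765 ≈ 6765.000000.

E[X] = 6765 = 6765.000000.


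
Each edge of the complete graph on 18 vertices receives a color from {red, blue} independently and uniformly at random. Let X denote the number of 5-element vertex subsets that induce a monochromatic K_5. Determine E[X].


Let X = Σ_S X_S over the C(18, 5) = 8568 subsets S of size 5, where X_S = 1 if the K_5 on S is monochromatic.
For a fixed S, the K_5 on S has C(5, 2) = 10 edges. P[all 10 edges red] = (1/2)^10, and likewise for blue, so P[monochromatic] = 2·(1/2)^10 = 2^{1 − 10} = 1/512.
By linearity of expectation: E[X] = C(18, 5) · 2^{1 − 10} = 8568 · 1/512 = 1071/64.
Numerically: E[X] ≈ 16.734375.

E[X] = C(18,5)·2^(1−C(5,2)) = 1071/64 ≈ 16.734375.


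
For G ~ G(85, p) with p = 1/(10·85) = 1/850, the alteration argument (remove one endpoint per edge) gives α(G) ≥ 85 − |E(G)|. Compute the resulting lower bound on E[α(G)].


E[|E(G)|] = C(85, 2)·p = 3570 · (1/850) = 21/5.
E[α(G)] ≥ n − E[|E(G)|] = 85 − 21/5 = 404/5.
Numerically: ≈ 80.800000.
(This is only a lower bound; the true E[α(G)] may be larger.)

E[α(G)] ≥ 404/5 ≈ 80.800000.


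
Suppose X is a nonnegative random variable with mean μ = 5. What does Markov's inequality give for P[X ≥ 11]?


μ = E[X] = 5, a = 11.
Markov: P[X ≥ 11] ≤ μ/a = (5)/11 = 5/11.
Numerically: ≈ 0.455.
(Since a = 11 > μ = 5.000, the bound 5/11 is < 1 and informative.)

P[X ≥ 11] ≤ 5/11 ≈ 0.455.


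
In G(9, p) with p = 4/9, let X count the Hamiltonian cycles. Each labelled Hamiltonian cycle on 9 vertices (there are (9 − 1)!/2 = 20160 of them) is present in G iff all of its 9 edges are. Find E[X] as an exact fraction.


K_9 has (9 − 1)!/2 = 20160 labelled Hamiltonian cycles.
For each such Hamiltonian cycle H, let X_H = 1 if all 9 edges of H are present in G. Then P[X_H = 1] = p^{9} = (4/9)^{9} = 262144/387420489.
By linearity: E[X] = Σ_H E[X_H] = 20160 · p^{9} = 20160 · 262144/387420489 = 587202560/43046721.
Numerically: E[X] ≈ 13.641.

E[X] = 20160 · (4/9)^{9} = 587202560/43046721 ≈ 13.641.


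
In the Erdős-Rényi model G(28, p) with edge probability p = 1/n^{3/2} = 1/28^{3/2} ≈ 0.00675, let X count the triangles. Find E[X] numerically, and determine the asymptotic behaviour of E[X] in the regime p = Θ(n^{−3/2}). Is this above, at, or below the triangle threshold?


Number of potential triangles: C(28, 3) = 3276.
Each occurs with probability p³ ≈ (0.00675)³ ≈ 3.07460e-07.
By linearity: E[X] = C(28, 3)·p³ ≈ 3276 · 3.07460e-07 ≈ 0.001.
Since α = 3/2 > 1, p = c/n^{3/2} = o(1/n) is below the triangle threshold p ~ 1/n. Asymptotically E[X] ~ (c³/6)·n^{3(1−α)} = (1³/6)·n^{-1.5} → 0, so by Markov's inequality G has no triangles w.h.p.

E[X] ≈ 0.001; in regime p = Θ(1/n^{3/2}) E[X] tends to 0 (below the triangle threshold p ~ 1/n).


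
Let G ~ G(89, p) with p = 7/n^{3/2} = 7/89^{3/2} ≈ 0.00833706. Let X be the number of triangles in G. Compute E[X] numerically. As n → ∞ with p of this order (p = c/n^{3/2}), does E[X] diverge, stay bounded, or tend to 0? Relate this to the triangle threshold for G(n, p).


Number of potential triangles: C(89, 3) = 113564.
Each occurs with probability p³ ≈ (0.00833706)³ ≈ 5.79480852e-07.
By linearity: E[X] = C(89, 3)·p³ ≈ 113564 · 5.79480852e-07 ≈ 0.065808.
Since α = 3/2 > 1, p = c/n^{3/2} = o(1/n) is below the triangle threshold p ~ 1/n. Asymptotically E[X] ~ (c³/6)·n^{3(1−α)} = (7³/6)·n^{-1.5} → 0, so by Markov's inequality G has no triangles w.h.p.

E[X] ≈ 0.065808; in regime p = Θ(1/n^{3/2}) E[X] tends to 0 (below the triangle threshold p ~ 1/n).


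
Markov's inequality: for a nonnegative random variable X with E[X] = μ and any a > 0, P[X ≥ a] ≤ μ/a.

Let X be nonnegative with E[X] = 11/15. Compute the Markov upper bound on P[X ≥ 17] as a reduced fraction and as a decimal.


μ = E[X] = 11/15, a = 17.
Markov: P[X ≥ 17] ≤ μ/a = (11/15)/17 = 11/255.
Numerically: ≈ 0.0431.
(Since a = 17 > μ = 0.7333, the bound 11/255 is < 1 and informative.)

P[X ≥ 17] ≤ 11/255 ≈ 0.0431.


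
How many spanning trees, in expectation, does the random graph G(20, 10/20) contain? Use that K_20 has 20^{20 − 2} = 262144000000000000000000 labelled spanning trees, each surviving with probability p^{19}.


K_20 has 20^{20 − 2} = 262144000000000000000000 labelled spanning trees.
For each such spanning tree H, let X_H = 1 if all 19 edges of H are present in G. Then P[X_H = 1] = p^{19} = (1/2)^{19} = 1/524288.
By linearity: E[X] = Σ_H E[X_H] = 262144000000000000000000 · p^{19} = 262144000000000000000000 · 1/524288 = 500000000000000000.
Numerically: E[X] ≈ 5e+17.

E[X] = 262144000000000000000000 · (1/2)^{19} = 500000000000000000 ≈ 5e+17.


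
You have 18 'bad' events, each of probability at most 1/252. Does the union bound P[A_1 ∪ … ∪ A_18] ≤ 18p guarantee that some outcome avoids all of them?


Union bound: P[∪_{i=1}^{18} A_i] ≤ Σ_i P[A_i] ≤ 18·p = 18·(1/252) = 1/14.
Numerically: 1/14 ≈ 0.0714.
Is 1/14 < 1? YES.
Since P[∪ A_i] ≤ 1/14 < 1, the complement has P[∩ A_i^c] ≥ 1 − 1/14 = 13/14 > 0, so some outcome avoids every A_i.

18·p = 1/14 ≈ 0.0714; existence CERTIFIED by the union bound.


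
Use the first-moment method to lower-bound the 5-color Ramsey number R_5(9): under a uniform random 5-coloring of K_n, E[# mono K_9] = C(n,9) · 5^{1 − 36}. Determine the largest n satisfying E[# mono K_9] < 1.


We need C(n, 9) · 5^{1 − 36} < 1, i.e. C(n, 9) < 5^{36 − 1} = 2910383045673370361328125.
Check values of n near the boundary:
  n = 2167: C(2167, 9) = 2855899084841489792706810; 2855899084841489792706810 < 2910383045673370361328125? YES
  n = 2168: C(2168, 9) = 2867804175977929537095120; 2867804175977929537095120 < 2910383045673370361328125? YES
  n = 2169: C(2169, 9) = 2879753360044504243499683; 2879753360044504243499683 < 2910383045673370361328125? YES
  n = 2170: C(2170, 9) = 2891746779868845075610510; 2891746779868845075610510 < 2910383045673370361328125? YES
  n = 2171: C(2171, 9) = 2903784578674959601827205; 2903784578674959601827205 < 2910383045673370361328125? YES
  n = 2172: C(2172, 9) = 2915866900084148060642020; 2915866900084148060642020 < 2910383045673370361328125? NO
The largest n with C(n, 9) < 2910383045673370361328125 is n = 2171 (where E[X] = 580756915734991920365441/582076609134674072265625 ≈ 0.998). Hence R_5(9) > 2171, i.e. R_5(9) ≥ 2172.

Largest n = 2171; hence R_5(9) > 2171.


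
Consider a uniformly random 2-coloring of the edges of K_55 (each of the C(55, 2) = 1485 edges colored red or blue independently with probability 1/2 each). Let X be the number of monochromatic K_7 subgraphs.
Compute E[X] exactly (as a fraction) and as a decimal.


Let X = Σ_S X_S over the C(55, 7) = 202927725 subsets S of size 7, where X_S = 1 if the K_7 on S is monochromatic.
For a fixed S, the K_7 on S has C(7, 2) = 21 edges. P[all 21 edges red] = (1/2)^21, and likewise for blue, so P[monochromatic] = 2·(1/2)^21 = 2^{1 − 21} = 1/1048576.
Summing: E[X] = C(55, 7) · 2^{1 − 21} = 202927725 · 1/1048576 = 202927725/1048576.
Numerically: E[X] ≈ 193.52696.

E[X] = C(55,7)·2^(1−C(7,2)) = 202927725/1048576 ≈ 193.52696.


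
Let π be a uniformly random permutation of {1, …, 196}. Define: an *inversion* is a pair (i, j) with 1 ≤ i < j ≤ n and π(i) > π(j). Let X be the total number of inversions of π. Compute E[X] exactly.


Write X = Σ X_I over the C(196, 2) = 19110 pairs i < j, with X_I the indicator of one inversion.
There are 19110 indicators.
For each fixed pair i < j, the values π(i) and π(j) are two distinct elements of {1, …, 196} in uniformly random order; by symmetry P[π(i) > π(j)] = 1/2.
By linearity: E[X] = 19110 · (1/2) = C(196, 2) · (1/2) = 19110/2 = 9555 ≈ 9555.00000.

E[X] = 9555 = 9555.00000.


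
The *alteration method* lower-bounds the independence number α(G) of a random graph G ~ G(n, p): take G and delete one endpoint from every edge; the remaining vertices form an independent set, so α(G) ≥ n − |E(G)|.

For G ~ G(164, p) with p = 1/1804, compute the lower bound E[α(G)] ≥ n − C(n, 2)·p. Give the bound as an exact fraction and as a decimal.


E[|E(G)|] = C(164, 2)·p = 13366 · (1/1804) = 163/22.
E[α(G)] ≥ n − E[|E(G)|] = 164 − 163/22 = 3445/22.
Numerically: ≈ 156.59091.
(This is only a lower bound; the true E[α(G)] may be larger.)

E[α(G)] ≥ 3445/22 ≈ 156.59091.


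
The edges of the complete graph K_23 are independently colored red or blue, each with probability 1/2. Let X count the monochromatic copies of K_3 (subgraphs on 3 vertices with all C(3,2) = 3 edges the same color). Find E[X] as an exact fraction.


Let X = Σ_S X_S over the C(23, 3) = 1771 subsets S of size 3, where X_S = 1 if the K_3 on S is monochromatic.
For a fixed S, the K_3 on S has C(3, 2) = 3 edges. P[all 3 edges red] = (1/2)^3, and likewise for blue, so P[monochromatic] = 2·(1/2)^3 = 2^{1 − 3} = 1/4.
Summing: E[X] = C(23, 3) · 2^{1 − 3} = 1771 · 1/4 = 1771/4.
Numerically: E[X] ≈ 442.750.

E[X] = C(23,3)·2^(1−C(3,2)) = 1771/4 ≈ 442.750.


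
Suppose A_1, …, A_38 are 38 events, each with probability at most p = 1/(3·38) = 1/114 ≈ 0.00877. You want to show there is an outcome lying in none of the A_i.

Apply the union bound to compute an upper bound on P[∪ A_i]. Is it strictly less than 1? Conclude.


Union bound: P[∪_{i=1}^{38} A_i] ≤ Σ_i P[A_i] ≤ 38·p = 38·(1/114) = 1/3.
Numerically: 1/3 ≈ 0.33333.
Is 1/3 < 1? YES.
Since P[∪ A_i] ≤ 1/3 < 1, the complement has P[∩ A_i^c] ≥ 1 − 1/3 = 2/3 > 0, so some outcome avoids every A_i.

38·p = 1/3 ≈ 0.33333; existence CERTIFIED by the union bound.


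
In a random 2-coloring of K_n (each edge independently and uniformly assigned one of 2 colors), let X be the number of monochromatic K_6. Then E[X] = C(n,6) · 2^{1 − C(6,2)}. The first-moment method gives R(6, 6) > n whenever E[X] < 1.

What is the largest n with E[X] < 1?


We need C(n, 6) · 2^{1 − 15} < 1, i.e. C(n, 6) < 2^{15 − 1} = 16384.
Check values of n near the boundary:
  n = 11: C(11, 6) = 462; 462 < 16384? YES
  n = 12: C(12, 6) = 924; 924 < 16384? YES
  n = 13: C(13, 6) = 1716; 1716 < 16384? YES
  n = 14: C(14, 6) = 3003; 3003 < 16384? YES
  n = 15: C(15, 6) = 5005; 5005 < 16384? YES
  n = 16: C(16, 6) = 8008; 8008 < 16384? YES
  n = 17: C(17, 6) = 12376; 12376 < 16384? YES
  n = 18: C(18, 6) = 18564; 18564 < 16384? NO
  n = 19: C(19, 6) = 27132; 27132 < 16384? NO
The largest n with C(n, 6) < 16384 is n = 17 (where E[X] = 1547/2048 ≈ 0.755). Hence R(6, 6) > 17, i.e. R(6, 6) ≥ 18.

Largest n = 17; hence R(6, 6) > 17.


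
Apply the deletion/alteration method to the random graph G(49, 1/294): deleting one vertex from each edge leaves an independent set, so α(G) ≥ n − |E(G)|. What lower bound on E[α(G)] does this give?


E[|E(G)|] = C(49, 2)·p = 1176 · (1/294) = 4.
E[α(G)] ≥ n − E[|E(G)|] = 49 − 4 = 45.
Numerically: ≈ 45.0000.
(This is only a lower bound; the true E[α(G)] may be larger.)

E[α(G)] ≥ 45 ≈ 45.0000.


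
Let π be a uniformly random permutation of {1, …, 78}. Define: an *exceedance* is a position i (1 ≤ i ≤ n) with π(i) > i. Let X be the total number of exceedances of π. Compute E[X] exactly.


Write X = Σ_{i=1}^{78} X_i, where X_i = 1_{π(i) > i}.
For each fixed i, π(i) is uniform over {1, …, 78} (marginal of a uniform permutation), so P[π(i) > i] = (n − i)/n. Summing: Σ_{i=1}^{78} (n − i)/n = (0 + 1 + … + 77)/78 = 78(78 − 1)/(2·78) = (78 − 1)/2.
Hence E[X] = Σ_{i=1}^{78} (78 − i)/78 = 77/2 ≈ 38.50000.

E[X] = 77/2 = 38.50000.


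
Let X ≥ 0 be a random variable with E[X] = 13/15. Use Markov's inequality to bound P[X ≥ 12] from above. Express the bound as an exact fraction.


μ = E[X] = 13/15, a = 12.
Markov: P[X ≥ 12] ≤ μ/a = (13/15)/12 = 13/180.
Numerically: ≈ 0.072.
(Since a = 12 > μ = 0.867, the bound 13/180 is < 1 and informative.)

P[X ≥ 12] ≤ 13/180 ≈ 0.072.


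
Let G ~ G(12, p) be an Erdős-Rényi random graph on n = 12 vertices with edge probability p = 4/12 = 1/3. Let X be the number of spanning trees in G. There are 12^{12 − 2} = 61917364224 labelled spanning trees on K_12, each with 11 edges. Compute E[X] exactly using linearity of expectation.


K_12 has 12^{12 − 2} = 61917364224 labelled spanning trees.
For each such spanning tree H, let X_H = 1 if all 11 edges of H are present in G. Then P[X_H = 1] = p^{11} = (1/3)^{11} = 1/177147.
By linearity of expectation: E[X] = Σ_H E[X_H] = 61917364224 · p^{11} = 61917364224 · 1/177147 = 1048576/3.
Numerically: E[X] ≈ 3.5e+05.

E[X] = 61917364224 · (1/3)^{11} = 1048576/3 ≈ 3.5e+05.


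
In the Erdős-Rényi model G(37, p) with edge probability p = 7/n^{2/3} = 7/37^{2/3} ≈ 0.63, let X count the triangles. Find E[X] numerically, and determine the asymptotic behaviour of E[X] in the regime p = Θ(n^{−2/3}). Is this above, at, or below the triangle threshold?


Number of potential triangles: C(37, 3) = 7770.
Each occurs with probability p³ ≈ (0.63)³ ≈ 2.50548e-01.
By linearity: E[X] = C(37, 3)·p³ ≈ 7770 · 2.50548e-01 ≈ 1946.757.
Since α = 2/3 < 1, p = c/n^{2/3} ≫ 1/n is above the triangle threshold p ~ 1/n. Asymptotically E[X] ~ (c³/6)·n^{3(1−α)} = (7³/6)·n^{1} → ∞; triangles are abundant w.h.p.

E[X] ≈ 1946.757; in regime p = Θ(1/n^{2/3}) E[X] diverges (above the triangle threshold p ~ 1/n).


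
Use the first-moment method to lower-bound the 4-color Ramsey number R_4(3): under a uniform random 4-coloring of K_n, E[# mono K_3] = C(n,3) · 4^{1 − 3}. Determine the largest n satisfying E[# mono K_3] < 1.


We need C(n, 3) · 4^{1 − 3} < 1, i.e. C(n, 3) < 4^{3 − 1} = 16.
Check values of n near the boundary:
  n = 3: C(3, 3) = 1; 1 < 16? YES
  n = 4: C(4, 3) = 4; 4 < 16? YES
  n = 5: C(5, 3) = 10; 10 < 16? YES
  n = 6: C(6, 3) = 20; 20 < 16? NO
  n = 7: C(7, 3) = 35; 35 < 16? NO
  n = 8: C(8, 3) = 56; 56 < 16? NO
The largest n with C(n, 3) < 16 is n = 5 (where E[X] = 5/8 ≈ 0.625). Hence R_4(3) > 5, i.e. R_4(3) ≥ 6.

Largest n = 5; hence R_4(3) > 5.


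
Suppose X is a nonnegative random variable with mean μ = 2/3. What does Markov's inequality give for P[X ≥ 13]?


μ = E[X] = 2/3, a = 13.
Markov: P[X ≥ 13] ≤ μ/a = (2/3)/13 = 2/39.
Numerically: ≈ 0.05128.
(Since a = 13 > μ = 0.66667, the bound 2/39 is < 1 and informative.)

P[X ≥ 13] ≤ 2/39 ≈ 0.05128.


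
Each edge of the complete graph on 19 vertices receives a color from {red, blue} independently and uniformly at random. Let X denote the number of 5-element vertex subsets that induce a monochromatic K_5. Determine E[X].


Let X = Σ_S X_S over the C(19, 5) = 11628 subsets S of size 5, where X_S = 1 if the K_5 on S is monochromatic.
For a fixed S, the K_5 on S has C(5, 2) = 10 edges. P[all 10 edges red] = (1/2)^10, and likewise for blue, so P[monochromatic] = 2·(1/2)^10 = 2^{1 − 10} = 1/512.
By linearity of expectation: E[X] = C(19, 5) · 2^{1 − 10} = 11628 · 1/512 = 2907/128.
Numerically: E[X] ≈ 22.71094.

E[X] = C(19,5)·2^(1−C(5,2)) = 2907/128 ≈ 22.71094.


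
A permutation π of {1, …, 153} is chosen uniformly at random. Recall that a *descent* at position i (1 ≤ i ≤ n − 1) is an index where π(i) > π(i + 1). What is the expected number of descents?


Write X = Σ X_I over i = 1, …, 152, with X_I the indicator of one descent.
There are 152 indicators.
For each fixed i, the pair (π(i), π(i+1)) is a uniformly random ordered pair of distinct values from {1, …, 153}; by symmetry P[π(i) > π(i+1)] = 1/2.
By linearity: E[X] = 152 · (1/2) = (153 − 1) · (1/2) = 76 ≈ 76.000000.

E[X] = 76 = 76.000000.


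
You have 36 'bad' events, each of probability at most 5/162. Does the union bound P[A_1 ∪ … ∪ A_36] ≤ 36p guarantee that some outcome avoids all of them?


Union bound: P[∪_{i=1}^{36} A_i] ≤ Σ_i P[A_i] ≤ 36·p = 36·(5/162) = 10/9.
Numerically: 10/9 ≈ 1.111.
Is 10/9 < 1? NO.
Since the bound 10/9 is ≥ 1, the union bound is uninformative here; it does NOT by itself certify existence.

36·p = 10/9 ≈ 1.111; existence NOT certified by the union bound.


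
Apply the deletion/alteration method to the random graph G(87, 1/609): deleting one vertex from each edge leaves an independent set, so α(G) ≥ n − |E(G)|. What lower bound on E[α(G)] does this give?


E[|E(G)|] = C(87, 2)·p = 3741 · (1/609) = 43/7.
E[α(G)] ≥ n − E[|E(G)|] = 87 − 43/7 = 566/7.
Numerically: ≈ 80.857143.
(This is only a lower bound; the true E[α(G)] may be larger.)

E[α(G)] ≥ 566/7 ≈ 80.857143.


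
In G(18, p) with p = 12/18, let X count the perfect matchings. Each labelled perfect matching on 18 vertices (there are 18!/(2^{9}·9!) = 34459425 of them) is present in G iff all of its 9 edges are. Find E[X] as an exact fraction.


K_18 has 18!/(2^{9}·9!) = 34459425 labelled perfect matchings.
For each such perfect matching H, let X_H = 1 if all 9 edges of H are present in G. Then P[X_H = 1] = p^{9} = (2/3)^{9} = 512/19683.
By linearity of expectation: E[X] = Σ_H E[X_H] = 34459425 · p^{9} = 34459425 · 512/19683 = 217817600/243.
Numerically: E[X] ≈ 896369.

E[X] = 34459425 · (2/3)^{9} = 217817600/243 ≈ 896369.


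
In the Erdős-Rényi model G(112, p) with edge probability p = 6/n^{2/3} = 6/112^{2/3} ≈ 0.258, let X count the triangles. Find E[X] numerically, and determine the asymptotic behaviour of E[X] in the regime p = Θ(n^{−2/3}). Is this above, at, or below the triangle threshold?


Number of potential triangles: C(112, 3) = 227920.
Each occurs with probability p³ ≈ (0.258)³ ≈ 1.72194e-02.
By linearity: E[X] = C(112, 3)·p³ ≈ 227920 · 1.72194e-02 ≈ 3924.643.
Since α = 2/3 < 1, p = c/n^{2/3} ≫ 1/n is above the triangle threshold p ~ 1/n. Asymptotically E[X] ~ (c³/6)·n^{3(1−α)} = (6³/6)·n^{1} → ∞; triangles are abundant w.h.p.

E[X] ≈ 3924.643; in regime p = Θ(1/n^{2/3}) E[X] diverges (above the triangle threshold p ~ 1/n).


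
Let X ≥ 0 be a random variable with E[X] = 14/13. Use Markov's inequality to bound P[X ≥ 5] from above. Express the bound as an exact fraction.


μ = E[X] = 14/13, a = 5.
Markov: P[X ≥ 5] ≤ μ/a = (14/13)/5 = 14/65.
Numerically: ≈ 0.21538.
(Since a = 5 > μ = 1.07692, the bound 14/65 is < 1 and informative.)

P[X ≥ 5] ≤ 14/65 ≈ 0.21538.


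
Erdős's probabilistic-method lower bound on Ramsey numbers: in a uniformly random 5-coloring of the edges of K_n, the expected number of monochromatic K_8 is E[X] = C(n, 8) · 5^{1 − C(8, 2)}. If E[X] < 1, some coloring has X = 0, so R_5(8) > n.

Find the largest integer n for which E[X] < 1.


We need C(n, 8) · 5^{1 − 28} < 1, i.e. C(n, 8) < 5^{28 − 1} = 7450580596923828125.
Check values of n near the boundary:
  n = 858: C(858, 8) = 7049584530256467771; 7049584530256467771 < 7450580596923828125? YES
  n = 859: C(859, 8) = 7115855595170747139; 7115855595170747139 < 7450580596923828125? YES
  n = 860: C(860, 8) = 7182671140665308145; 7182671140665308145 < 7450580596923828125? YES
  n = 861: C(861, 8) = 7250034996615275865; 7250034996615275865 < 7450580596923828125? YES
  n = 862: C(862, 8) = 7317951015318931845; 7317951015318931845 < 7450580596923828125? YES
  n = 863: C(863, 8) = 7386423071602617757; 7386423071602617757 < 7450580596923828125? YES
  n = 864: C(864, 8) = 7455455062926006708; 7455455062926006708 < 7450580596923828125? NO
  n = 865: C(865, 8) = 7525050909487743060; 7525050909487743060 < 7450580596923828125? NO
  n = 866: C(866, 8) = 7595214554331451620; 7595214554331451620 < 7450580596923828125? NO
The largest n with C(n, 8) < 7450580596923828125 is n = 863 (where E[X] = 7386423071602617757/7450580596923828125 ≈ 0.991389). Hence R_5(8) > 863, i.e. R_5(8) ≥ 864.

Largest n = 863; hence R_5(8) > 863.


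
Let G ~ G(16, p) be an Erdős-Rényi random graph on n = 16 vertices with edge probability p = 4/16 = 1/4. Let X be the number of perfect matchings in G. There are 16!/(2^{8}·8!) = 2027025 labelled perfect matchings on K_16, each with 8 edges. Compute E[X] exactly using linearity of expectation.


K_16 has 16!/(2^{8}·8!) = 2027025 labelled perfect matchings.
For each such perfect matching H, let X_H = 1 if all 8 edges of H are present in G. Then P[X_H = 1] = p^{8} = (1/4)^{8} = 1/65536.
By linearity of expectation: E[X] = Σ_H E[X_H] = 2027025 · p^{8} = 2027025 · 1/65536 = 2027025/65536.
Numerically: E[X] ≈ 30.93.

E[X] = 2027025 · (1/4)^{8} = 2027025/65536 ≈ 30.93.


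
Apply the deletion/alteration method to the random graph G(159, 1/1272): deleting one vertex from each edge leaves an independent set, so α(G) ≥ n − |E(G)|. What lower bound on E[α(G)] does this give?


E[|E(G)|] = C(159, 2)·p = 12561 · (1/1272) = 79/8.
E[α(G)] ≥ n − E[|E(G)|] = 159 − 79/8 = 1193/8.
Numerically: ≈ 149.125000.
(This is only a lower bound; the true E[α(G)] may be larger.)

E[α(G)] ≥ 1193/8 ≈ 149.125000.


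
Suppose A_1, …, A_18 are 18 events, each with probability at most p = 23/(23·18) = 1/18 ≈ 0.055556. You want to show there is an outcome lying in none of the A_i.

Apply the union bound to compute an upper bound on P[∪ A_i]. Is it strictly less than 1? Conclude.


Union bound: P[∪_{i=1}^{18} A_i] ≤ Σ_i P[A_i] ≤ 18·p = 18·(1/18) = 1.
Numerically: 1 ≈ 1.000000.
Is 1 < 1? NO.
Since the bound 1 is ≥ 1, the union bound is uninformative here; it does NOT by itself certify existence.

18·p = 1 ≈ 1.000000; existence NOT certified by the union bound.


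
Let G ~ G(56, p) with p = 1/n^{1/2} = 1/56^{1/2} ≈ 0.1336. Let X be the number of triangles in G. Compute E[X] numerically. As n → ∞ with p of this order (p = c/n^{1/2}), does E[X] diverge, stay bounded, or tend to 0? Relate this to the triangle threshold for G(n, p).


Number of potential triangles: C(56, 3) = 27720.
Each occurs with probability p³ ≈ (0.1336)³ ≈ 2.386261e-03.
By linearity: E[X] = C(56, 3)·p³ ≈ 27720 · 2.386261e-03 ≈ 66.1472.
Since α = 1/2 < 1, p = c/n^{1/2} ≫ 1/n is above the triangle threshold p ~ 1/n. Asymptotically E[X] ~ (c³/6)·n^{3(1−α)} = (1³/6)·n^{1.5} → ∞; triangles are abundant w.h.p.

E[X] ≈ 66.1472; in regime p = Θ(1/n^{1/2}) E[X] diverges (above the triangle threshold p ~ 1/n).
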